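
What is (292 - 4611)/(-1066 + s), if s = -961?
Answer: 4319/2027 ≈ 2.1307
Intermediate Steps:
(292 - 4611)/(-1066 + s) = (292 - 4611)/(-1066 - 961) = -4319/(-2027) = -4319*(-1/2027) = 4319/2027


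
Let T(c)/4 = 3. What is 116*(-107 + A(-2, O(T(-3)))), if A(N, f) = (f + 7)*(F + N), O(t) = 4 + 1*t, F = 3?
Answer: -9744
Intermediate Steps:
T(c) = 12 (T(c) = 4*3 = 12)
O(t) = 4 + t
A(N, f) = (3 + N)*(7 + f) (A(N, f) = (f + 7)*(3 + N) = (7 + f)*(3 + N) = (3 + N)*(7 + f))
116*(-107 + A(-2, O(T(-3)))) = 116*(-107 + (21 + 3*(4 + 12) + 7*(-2) - 2*(4 + 12))) = 116*(-107 + (21 + 3*16 - 14 - 2*16)) = 116*(-107 + (21 + 48 - 14 - 32)) = 116*(-107 + 23) = 116*(-84) = -9744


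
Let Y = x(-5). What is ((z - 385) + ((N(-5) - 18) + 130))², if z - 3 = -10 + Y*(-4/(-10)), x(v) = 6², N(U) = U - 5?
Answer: 1898884/25 ≈ 75955.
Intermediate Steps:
N(U) = -5 + U
x(v) = 36
Y = 36
z = 37/5 (z = 3 + (-10 + 36*(-4/(-10))) = 3 + (-10 + 36*(-4*(-⅒))) = 3 + (-10 + 36*(⅖)) = 3 + (-10 + 72/5) = 3 + 22/5 = 37/5 ≈ 7.4000)
((z - 385) + ((N(-5) - 18) + 130))² = ((37/5 - 385) + (((-5 - 5) - 18) + 130))² = (-1888/5 + ((-10 - 18) + 130))² = (-1888/5 + (-28 + 130))² = (-1888/5 + 102)² = (-1378/5)² = 1898884/25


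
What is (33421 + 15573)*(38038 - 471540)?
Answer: -21238996988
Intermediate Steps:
(33421 + 15573)*(38038 - 471540) = 48994*(-433502) = -21238996988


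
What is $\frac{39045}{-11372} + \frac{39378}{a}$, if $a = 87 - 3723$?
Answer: $- \frac{49147853}{3445716} \approx -14.263$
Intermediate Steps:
$a = -3636$ ($a = 87 - 3723 = -3636$)
$\frac{39045}{-11372} + \frac{39378}{a} = \frac{39045}{-11372} + \frac{39378}{-3636} = 39045 \left(- \frac{1}{11372}\right) + 39378 \left(- \frac{1}{3636}\right) = - \frac{39045}{11372} - \frac{6563}{606} = - \frac{49147853}{3445716}$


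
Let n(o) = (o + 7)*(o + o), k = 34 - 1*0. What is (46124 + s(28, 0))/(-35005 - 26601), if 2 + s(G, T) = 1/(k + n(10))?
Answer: -17249629/23040644 ≈ -0.74866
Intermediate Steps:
k = 34 (k = 34 + 0 = 34)
n(o) = 2*o*(7 + o) (n(o) = (7 + o)*(2*o) = 2*o*(7 + o))
s(G, T) = -747/374 (s(G, T) = -2 + 1/(34 + 2*10*(7 + 10)) = -2 + 1/(34 + 2*10*17) = -2 + 1/(34 + 340) = -2 + 1/374 = -747/374)
(46124 + s(28, 0))/(-35005 - 26601) = (46124 - 747/374)/(-35005 - 26601) = (17249629/374)/(-61606) = (17249629/374)*(-1/61606) = -17249629/23040644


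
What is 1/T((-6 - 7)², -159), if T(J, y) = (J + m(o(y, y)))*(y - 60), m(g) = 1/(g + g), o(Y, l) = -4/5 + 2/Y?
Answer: -1292/47644107 ≈ -2.7118e-5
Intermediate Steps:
o(Y, l) = -⅘ + 2/Y (o(Y, l) = -4*⅕ + 2/Y = -⅘ + 2/Y)
m(g) = 1/(2*g)
T(J, y) = (-60 + y)*(J + 1/(2*(-⅘ + 2/y))) (T(J, y) = (J + 1/(2*(-⅘ + 2/y)))*(y - 60) = (J + 1/(2*(-⅘ + 2/y)))*(-60 + y) = (-60 + y)*(J + 1/(2*(-⅘ + 2/y))))
1/T((-6 - 7)², -159) = 1/((-5*(-159)² + 300*(-159) + 1200*(-6 - 7)² - 500*(-6 - 7)²*(-159) + 8*(-6 - 7)²*(-159)²)/(4*(-5 + 2*(-159)))) = 1/((-5*25281 - 47700 + 1200*(-13)² - 500*(-13)²*(-159) + 8*(-13)²*25281)/(4*(-5 - 318))) = 1/((¼)*(-126405 - 47700 + 1200*169 - 500*169*(-159) + 8*169*25281)/(-323)) = 1/((¼)*(-1/323)*(-126405 - 47700 + 202800 + 13435500 + 34179912)) = 1/((¼)*(-1/323)*47644107) = 1/(-47644107/1292) = -1292/47644107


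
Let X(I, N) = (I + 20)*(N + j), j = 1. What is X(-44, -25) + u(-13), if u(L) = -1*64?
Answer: 512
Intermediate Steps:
X(I, N) = (1 + N)*(20 + I) (X(I, N) = (I + 20)*(N + 1) = (20 + I)*(1 + N) = (1 + N)*(20 + I))
u(L) = -64
X(-44, -25) + u(-13) = (20 - 44 + 20*(-25) - 44*(-25)) - 64 = (20 - 44 - 500 + 1100) - 64 = 576 - 64 = 512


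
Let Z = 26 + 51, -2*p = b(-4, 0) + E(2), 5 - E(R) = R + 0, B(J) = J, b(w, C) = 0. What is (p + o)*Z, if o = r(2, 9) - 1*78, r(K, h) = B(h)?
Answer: -10857/2 ≈ -5428.5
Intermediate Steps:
E(R) = 5 - R (E(R) = 5 - (R + 0) = 5 - R)
r(K, h) = h
p = -3/2 (p = -(0 + (5 - 1*2))/2 = -(0 + (5 - 2))/2 = -(0 + 3)/2 = -½*3 = -3/2 ≈ -1.5000)
o = -69 (o = 9 - 1*78 = 9 - 78 = -69)
Z = 77
(p + o)*Z = (-3/2 - 69)*77 = -141/2*77 = -10857/2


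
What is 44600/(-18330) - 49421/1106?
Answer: -95521453/2027298 ≈ -47.118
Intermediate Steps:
44600/(-18330) - 49421/1106 = 44600*(-1/18330) - 49421*1/1106 = -4460/1833 - 49421/1106 = -95521453/2027298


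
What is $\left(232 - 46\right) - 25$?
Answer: $161$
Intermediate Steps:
$\left(232 - 46\right) - 25 = 186 - 25 = 161$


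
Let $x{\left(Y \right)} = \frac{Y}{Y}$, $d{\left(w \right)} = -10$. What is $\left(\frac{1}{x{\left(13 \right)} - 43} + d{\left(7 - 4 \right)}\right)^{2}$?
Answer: $\frac{177241}{1764} \approx 100.48$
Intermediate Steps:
$x{\left(Y \right)} = 1$
$\left(\frac{1}{x{\left(13 \right)} - 43} + d{\left(7 - 4 \right)}\right)^{2} = \left(\frac{1}{1 - 43} - 10\right)^{2} = \left(\frac{1}{-42} - 10\right)^{2} = \left(- \frac{1}{42} - 10\right)^{2} = \left(- \frac{421}{42}\right)^{2} = \frac{177241}{1764}$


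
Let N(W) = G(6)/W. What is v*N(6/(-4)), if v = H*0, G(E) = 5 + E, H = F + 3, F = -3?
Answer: 0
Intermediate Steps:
H = 0 (H = -3 + 3 = 0)
N(W) = 11/W (N(W) = (5 + 6)/W = 11/W)
v = 0 (v = 0*0 = 0)
v*N(6/(-4)) = 0*(11/((6/(-4)))) = 0*(11/((6*(-1/4)))) = 0*(11/(-3/2)) = 0*(11*(-2/3)) = 0*(-22/3) = 0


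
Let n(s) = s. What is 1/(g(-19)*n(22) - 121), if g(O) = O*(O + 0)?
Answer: 1/7821 ≈ 0.00012786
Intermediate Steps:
g(O) = O² (g(O) = O*O = O²)
1/(g(-19)*n(22) - 121) = 1/((-19)²*22 - 121) = 1/(361*22 - 121) = 1/(7942 - 121) = 1/7821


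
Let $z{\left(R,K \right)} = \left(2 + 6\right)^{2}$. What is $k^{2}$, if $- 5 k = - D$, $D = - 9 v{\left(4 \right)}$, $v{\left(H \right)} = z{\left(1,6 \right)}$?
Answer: $\frac{331776}{25} \approx 13271.0$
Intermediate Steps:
$z{\left(R,K \right)} = 64$ ($z{\left(R,K \right)} = 8^{2} = 64$)
$v{\left(H \right)} = 64$
$D = -576$ ($D = \left(-9\right) 64 = -576$)
$k = - \frac{576}{5}$ ($k = - \frac{\left(-1\right) \left(-576\right)}{5} = \left(- \frac{1}{5}\right) 576 = - \frac{576}{5} \approx -115.2$)
$k^{2} = \left(- \frac{576}{5}\right)^{2} = \frac{331776}{25}$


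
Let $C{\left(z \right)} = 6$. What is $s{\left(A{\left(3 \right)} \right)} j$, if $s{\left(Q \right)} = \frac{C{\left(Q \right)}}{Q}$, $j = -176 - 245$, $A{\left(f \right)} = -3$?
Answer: $842$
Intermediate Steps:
$j = -421$ ($j = -176 - 245 = -421$)
$s{\left(Q \right)} = \frac{6}{Q}$
$s{\left(A{\left(3 \right)} \right)} j = \frac{6}{-3} \left(-421\right) = 6 \left(- \frac{1}{3}\right) \left(-421\right) = \left(-2\right) \left(-421\right) = 842$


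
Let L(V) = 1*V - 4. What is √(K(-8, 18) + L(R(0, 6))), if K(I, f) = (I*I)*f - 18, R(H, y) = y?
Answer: 4*√71 ≈ 33.705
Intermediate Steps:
K(I, f) = -18 + f*I² (K(I, f) = I²*f - 18 = f*I² - 18 = -18 + f*I²)
L(V) = -4 + V (L(V) = V - 4 = -4 + V)
√(K(-8, 18) + L(R(0, 6))) = √((-18 + 18*(-8)²) + (-4 + 6)) = √((-18 + 18*64) + 2) = √((-18 + 1152) + 2) = √(1134 + 2) = √1136 = 4*√71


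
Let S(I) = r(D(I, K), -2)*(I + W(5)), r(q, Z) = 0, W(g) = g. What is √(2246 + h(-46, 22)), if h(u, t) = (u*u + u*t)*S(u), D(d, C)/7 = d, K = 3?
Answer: √2246 ≈ 47.392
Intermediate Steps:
D(d, C) = 7*d
S(I) = 0 (S(I) = 0*(I + 5) = 0*(5 + I) = 0)
h(u, t) = 0 (h(u, t) = (u*u + u*t)*0 = (u² + t*u)*0 = 0)
√(2246 + h(-46, 22)) = √(2246 + 0) = √2246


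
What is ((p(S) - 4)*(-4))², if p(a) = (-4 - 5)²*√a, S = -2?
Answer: -209696 - 10368*I*√2 ≈ -2.097e+5 - 14663.0*I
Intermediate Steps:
p(a) = 81*√a (p(a) = (-9)²*√a = 81*√a)
((p(S) - 4)*(-4))² = ((81*√(-2) - 4)*(-4))² = ((81*(I*√2) - 4)*(-4))² = ((81*I*√2 - 4)*(-4))² = ((-4 + 81*I*√2)*(-4))² = (16 - 324*I*√2)²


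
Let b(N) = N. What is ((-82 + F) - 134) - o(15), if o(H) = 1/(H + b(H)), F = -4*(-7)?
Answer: -5641/30 ≈ -188.03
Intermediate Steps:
F = 28
o(H) = 1/(2*H) (o(H) = 1/(H + H) = 1/(2*H))
((-82 + F) - 134) - o(15) = ((-82 + 28) - 134) - 1/(2*15) = (-54 - 134) - 1/(2*15) = -188 - 1*1/30 = -188 - 1/30 = -5641/30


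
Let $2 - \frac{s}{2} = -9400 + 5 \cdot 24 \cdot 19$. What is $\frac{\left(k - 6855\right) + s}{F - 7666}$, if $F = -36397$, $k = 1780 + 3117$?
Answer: $- \frac{12286}{44063} \approx -0.27883$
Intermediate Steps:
$k = 4897$
$s = 14244$ ($s = 4 - 2 \left(-9400 + 5 \cdot 24 \cdot 19\right) = 4 - 2 \left(-9400 + 120 \cdot 19\right) = 4 - 2 \left(-9400 + 2280\right) = 4 - -14240 = 4 + 14240 = 14244$)
$\frac{\left(k - 6855\right) + s}{F - 7666} = \frac{\left(4897 - 6855\right) + 14244}{-36397 - 7666} = \frac{-1958 + 14244}{-44063} = 12286 \left(- \frac{1}{44063}\right) = - \frac{12286}{44063}$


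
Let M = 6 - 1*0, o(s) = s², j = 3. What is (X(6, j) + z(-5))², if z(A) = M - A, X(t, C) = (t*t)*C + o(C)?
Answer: 16384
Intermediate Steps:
M = 6 (M = 6 + 0 = 6)
X(t, C) = C² + C*t² (X(t, C) = (t*t)*C + C² = t²*C + C² = C*t² + C² = C² + C*t²)
z(A) = 6 - A
(X(6, j) + z(-5))² = (3*(3 + 6²) + (6 - 1*(-5)))² = (3*(3 + 36) + (6 + 5))² = (3*39 + 11)² = (117 + 11)² = 128² = 16384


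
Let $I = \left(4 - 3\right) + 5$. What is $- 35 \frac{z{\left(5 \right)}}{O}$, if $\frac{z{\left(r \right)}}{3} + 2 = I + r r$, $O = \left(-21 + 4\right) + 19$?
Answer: $- \frac{3045}{2} \approx -1522.5$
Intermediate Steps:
$I = 6$ ($I = 1 + 5 = 6$)
$O = 2$ ($O = -17 + 19 = 2$)
$z{\left(r \right)} = 12 + 3 r^{2}$ ($z{\left(r \right)} = -6 + 3 \left(6 + r r\right) = -6 + 3 \left(6 + r^{2}\right) = -6 + \left(18 + 3 r^{2}\right) = 12 + 3 r^{2}$)
$- 35 \frac{z{\left(5 \right)}}{O} = - 35 \frac{12 + 3 \cdot 5^{2}}{2} = - 35 \left(12 + 3 \cdot 25\right) \frac{1}{2} = - 35 \left(12 + 75\right) \frac{1}{2} = - 35 \cdot 87 \cdot \frac{1}{2} = \left(-35\right) \frac{87}{2} = - \frac{3045}{2}$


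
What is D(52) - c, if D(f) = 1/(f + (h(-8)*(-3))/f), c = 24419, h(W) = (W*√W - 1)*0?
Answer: -1269787/52 ≈ -24419.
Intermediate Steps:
h(W) = 0 (h(W) = (W^(3/2) - 1)*0 = (-1 + W^(3/2))*0 = 0)
D(f) = 1/f (D(f) = 1/(f + (0*(-3))/f) = 1/(f + 0/f) = 1/(f + 0) = 1/f)
D(52) - c = 1/52 - 1*24419 = 1/52 - 24419 = -1269787/52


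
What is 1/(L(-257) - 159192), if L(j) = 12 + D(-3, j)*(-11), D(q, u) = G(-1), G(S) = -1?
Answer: -1/159169 ≈ -6.2826e-6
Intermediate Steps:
D(q, u) = -1
L(j) = 23 (L(j) = 12 - 1*(-11) = 12 + 11 = 23)
1/(L(-257) - 159192) = 1/(23 - 159192) = 1/(-159169) = -1/159169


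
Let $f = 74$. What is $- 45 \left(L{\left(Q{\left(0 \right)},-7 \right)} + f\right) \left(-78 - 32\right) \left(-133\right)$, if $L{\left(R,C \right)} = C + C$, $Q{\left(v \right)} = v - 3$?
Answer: $-39501000$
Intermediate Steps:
$Q{\left(v \right)} = -3 + v$ ($Q{\left(v \right)} = v - 3 = -3 + v$)
$L{\left(R,C \right)} = 2 C$
$- 45 \left(L{\left(Q{\left(0 \right)},-7 \right)} + f\right) \left(-78 - 32\right) \left(-133\right) = - 45 \left(2 \left(-7\right) + 74\right) \left(-78 - 32\right) \left(-133\right) = - 45 \left(-14 + 74\right) \left(-110\right) \left(-133\right) = - 45 \cdot 60 \left(-110\right) \left(-133\right) = \left(-45\right) \left(-6600\right) \left(-133\right) = 297000 \left(-133\right) = -39501000$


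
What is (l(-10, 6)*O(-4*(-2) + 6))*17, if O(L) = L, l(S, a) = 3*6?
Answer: 4284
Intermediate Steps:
l(S, a) = 18
(l(-10, 6)*O(-4*(-2) + 6))*17 = (18*(-4*(-2) + 6))*17 = (18*(8 + 6))*17 = (18*14)*17 = 252*17 = 4284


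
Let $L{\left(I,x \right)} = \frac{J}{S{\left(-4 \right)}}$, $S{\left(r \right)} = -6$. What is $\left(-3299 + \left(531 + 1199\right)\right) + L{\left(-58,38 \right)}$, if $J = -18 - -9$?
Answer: $- \frac{3135}{2} \approx -1567.5$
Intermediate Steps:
$J = -9$ ($J = -18 + 9 = -9$)
$L{\left(I,x \right)} = \frac{3}{2}$ ($L{\left(I,x \right)} = - \frac{9}{-6} = \left(-9\right) \left(- \frac{1}{6}\right) = \frac{3}{2}$)
$\left(-3299 + \left(531 + 1199\right)\right) + L{\left(-58,38 \right)} = \left(-3299 + \left(531 + 1199\right)\right) + \frac{3}{2} = \left(-3299 + 1730\right) + \frac{3}{2} = -1569 + \frac{3}{2} = - \frac{3135}{2}$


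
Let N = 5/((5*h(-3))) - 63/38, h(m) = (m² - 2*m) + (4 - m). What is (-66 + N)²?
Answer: 199685161/43681 ≈ 4571.4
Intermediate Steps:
h(m) = 4 + m² - 3*m
N = -337/209 (N = 5/((5*(4 + (-3)² - 3*(-3)))) - 63/38 = 5/((5*(4 + 9 + 9))) - 63*1/38 = 5/((5*22)) - 63/38 = 5/110 - 63/38 = 5*(1/110) - 63/38 = 1/22 - 63/38 = -337/209 ≈ -1.6124)
(-66 + N)² = (-66 - 337/209)² = (-14131/209)² = 199685161/43681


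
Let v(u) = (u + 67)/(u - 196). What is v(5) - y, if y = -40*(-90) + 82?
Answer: -703334/191 ≈ -3682.4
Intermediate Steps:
v(u) = (67 + u)/(-196 + u)
y = 3682 (y = 3600 + 82 = 3682)
v(5) - y = (67 + 5)/(-196 + 5) - 1*3682 = 72/(-191) - 3682 = -1/191*72 - 3682 = -72/191 - 3682 = -703334/191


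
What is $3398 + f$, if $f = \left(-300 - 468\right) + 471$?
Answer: $3101$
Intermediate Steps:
$f = -297$ ($f = -768 + 471 = -297$)
$3398 + f = 3398 - 297 = 3101$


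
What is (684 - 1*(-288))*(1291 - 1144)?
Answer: 142884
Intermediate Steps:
(684 - 1*(-288))*(1291 - 1144) = (684 + 288)*147 = 972*147 = 142884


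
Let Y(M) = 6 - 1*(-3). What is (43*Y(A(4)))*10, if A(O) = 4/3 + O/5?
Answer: 3870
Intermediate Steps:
A(O) = 4/3 + O/5 (A(O) = 4*(⅓) + O*(⅕) = 4/3 + O/5)
Y(M) = 9 (Y(M) = 6 + 3 = 9)
(43*Y(A(4)))*10 = (43*9)*10 = 387*10 = 3870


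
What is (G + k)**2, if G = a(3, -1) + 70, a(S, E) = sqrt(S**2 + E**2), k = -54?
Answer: (16 + sqrt(10))**2 ≈ 367.19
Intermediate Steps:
a(S, E) = sqrt(E**2 + S**2)
G = 70 + sqrt(10) (G = sqrt((-1)**2 + 3**2) + 70 = sqrt(1 + 9) + 70 = sqrt(10) + 70 = 70 + sqrt(10) ≈ 73.162)
(G + k)**2 = ((70 + sqrt(10)) - 54)**2 = (16 + sqrt(10))**2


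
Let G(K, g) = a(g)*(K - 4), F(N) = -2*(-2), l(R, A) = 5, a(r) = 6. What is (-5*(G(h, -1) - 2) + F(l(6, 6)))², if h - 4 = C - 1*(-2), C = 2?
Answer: 11236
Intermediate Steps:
F(N) = 4
h = 8 (h = 4 + (2 - 1*(-2)) = 4 + (2 + 2) = 4 + 4 = 8)
G(K, g) = -24 + 6*K (G(K, g) = 6*(K - 4) = 6*(-4 + K) = -24 + 6*K)
(-5*(G(h, -1) - 2) + F(l(6, 6)))² = (-5*((-24 + 6*8) - 2) + 4)² = (-5*((-24 + 48) - 2) + 4)² = (-5*(24 - 2) + 4)² = (-5*22 + 4)² = (-110 + 4)² = (-106)² = 11236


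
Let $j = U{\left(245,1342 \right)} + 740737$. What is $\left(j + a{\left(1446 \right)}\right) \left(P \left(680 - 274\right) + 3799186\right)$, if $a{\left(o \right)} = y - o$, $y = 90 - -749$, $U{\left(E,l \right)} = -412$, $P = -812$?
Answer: $2566461957052$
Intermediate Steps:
$j = 740325$ ($j = -412 + 740737 = 740325$)
$y = 839$ ($y = 90 + 749 = 839$)
$a{\left(o \right)} = 839 - o$
$\left(j + a{\left(1446 \right)}\right) \left(P \left(680 - 274\right) + 3799186\right) = \left(740325 + \left(839 - 1446\right)\right) \left(- 812 \left(680 - 274\right) + 3799186\right) = \left(740325 + \left(839 - 1446\right)\right) \left(\left(-812\right) 406 + 3799186\right) = \left(740325 - 607\right) \left(-329672 + 3799186\right) = 739718 \cdot 3469514 = 2566461957052$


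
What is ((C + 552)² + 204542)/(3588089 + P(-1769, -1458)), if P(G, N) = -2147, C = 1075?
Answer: 950557/1195314 ≈ 0.79524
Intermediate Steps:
((C + 552)² + 204542)/(3588089 + P(-1769, -1458)) = ((1075 + 552)² + 204542)/(3588089 - 2147) = (1627² + 204542)/3585942 = (2647129 + 204542)*(1/3585942) = 2851671*(1/3585942) = 950557/1195314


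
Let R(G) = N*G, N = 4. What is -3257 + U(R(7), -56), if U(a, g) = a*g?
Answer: -4825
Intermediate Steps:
R(G) = 4*G
-3257 + U(R(7), -56) = -3257 + (4*7)*(-56) = -3257 + 28*(-56) = -3257 - 1568 = -4825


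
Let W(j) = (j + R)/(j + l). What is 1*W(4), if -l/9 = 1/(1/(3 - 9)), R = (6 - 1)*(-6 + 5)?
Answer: -1/58 ≈ -0.017241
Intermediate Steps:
R = -5 (R = 5*(-1) = -5)
l = 54 (l = -9/(1/(3 - 9)) = -9/(1/(-6)) = -9/(-⅙) = -9*(-6) = 54)
W(j) = (-5 + j)/(54 + j) (W(j) = (j - 5)/(j + 54) = (-5 + j)/(54 + j))
1*W(4) = 1*((-5 + 4)/(54 + 4)) = 1*(-1/58) = -1/58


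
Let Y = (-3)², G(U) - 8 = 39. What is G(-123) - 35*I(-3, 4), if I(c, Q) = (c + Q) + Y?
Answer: -303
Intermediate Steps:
G(U) = 47 (G(U) = 8 + 39 = 47)
Y = 9
I(c, Q) = 9 + Q + c (I(c, Q) = (c + Q) + 9 = (Q + c) + 9 = 9 + Q + c)
G(-123) - 35*I(-3, 4) = 47 - 35*(9 + 4 - 3) = 47 - 35*10 = 47 - 350 = -303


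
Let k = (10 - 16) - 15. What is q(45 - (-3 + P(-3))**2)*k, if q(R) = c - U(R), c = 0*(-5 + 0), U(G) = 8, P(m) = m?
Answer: 168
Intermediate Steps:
c = 0 (c = 0*(-5) = 0)
q(R) = -8 (q(R) = 0 - 1*8 = 0 - 8 = -8)
k = -21 (k = -6 - 15 = -21)
q(45 - (-3 + P(-3))**2)*k = -8*(-21) = 168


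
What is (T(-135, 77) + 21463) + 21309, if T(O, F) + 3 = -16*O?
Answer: 44929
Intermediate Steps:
T(O, F) = -3 - 16*O
(T(-135, 77) + 21463) + 21309 = ((-3 - 16*(-135)) + 21463) + 21309 = ((-3 + 2160) + 21463) + 21309 = (2157 + 21463) + 21309 = 23620 + 21309 = 44929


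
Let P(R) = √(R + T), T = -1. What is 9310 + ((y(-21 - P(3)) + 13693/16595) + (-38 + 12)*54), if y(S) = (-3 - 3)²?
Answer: 131811183/16595 ≈ 7942.8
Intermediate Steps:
P(R) = √(-1 + R) (P(R) = √(R - 1) = √(-1 + R))
y(S) = 36 (y(S) = (-6)² = 36)
9310 + ((y(-21 - P(3)) + 13693/16595) + (-38 + 12)*54) = 9310 + ((36 + 13693/16595) + (-38 + 12)*54) = 9310 + ((36 + 13693*(1/16595)) - 26*54) = 9310 + ((36 + 13693/16595) - 1404) = 9310 + (611113/16595 - 1404) = 9310 - 22688267/16595 = 131811183/16595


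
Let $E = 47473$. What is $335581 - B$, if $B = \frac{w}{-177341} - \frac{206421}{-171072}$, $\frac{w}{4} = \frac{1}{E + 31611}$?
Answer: $\frac{67095171834555599831}{199938056940864} \approx 3.3558 \cdot 10^{5}$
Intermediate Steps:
$w = \frac{1}{19771}$ ($w = \frac{4}{47473 + 31611} = \frac{4}{79084} = 4 \cdot \frac{1}{79084} = \frac{1}{19771} \approx 5.0579 \cdot 10^{-5}$)
$B = \frac{241251716482153}{199938056940864}$ ($B = \frac{1}{19771 \left(-177341\right)} - \frac{206421}{-171072} = \frac{1}{19771} \left(- \frac{1}{177341}\right) - - \frac{68807}{57024} = - \frac{1}{3506208911} + \frac{68807}{57024} = \frac{241251716482153}{199938056940864} \approx 1.2066$)
$335581 - B = 335581 - \frac{241251716482153}{199938056940864} = \frac{67095171834555599831}{199938056940864}$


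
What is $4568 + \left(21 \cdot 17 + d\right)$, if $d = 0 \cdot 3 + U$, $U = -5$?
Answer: $4920$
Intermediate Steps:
$d = -5$ ($d = 0 \cdot 3 - 5 = 0 - 5 = -5$)
$4568 + \left(21 \cdot 17 + d\right) = 4568 + \left(21 \cdot 17 - 5\right) = 4568 + \left(357 - 5\right) = 4568 + 352 = 4920$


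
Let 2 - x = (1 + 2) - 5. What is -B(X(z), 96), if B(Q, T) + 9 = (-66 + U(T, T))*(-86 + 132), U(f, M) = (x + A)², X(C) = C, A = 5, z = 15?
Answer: -681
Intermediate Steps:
x = 4 (x = 2 - ((1 + 2) - 5) = 2 - (3 - 5) = 2 - 1*(-2) = 2 + 2 = 4)
U(f, M) = 81 (U(f, M) = (4 + 5)² = 9² = 81)
B(Q, T) = 681 (B(Q, T) = -9 + (-66 + 81)*(-86 + 132) = -9 + 15*46 = -9 + 690 = 681)
-B(X(z), 96) = -1*681 = -681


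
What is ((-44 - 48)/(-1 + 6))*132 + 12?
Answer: -12084/5 ≈ -2416.8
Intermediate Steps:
((-44 - 48)/(-1 + 6))*132 + 12 = -92/5*132 + 12 = -12144/5 + 12 = -12084/5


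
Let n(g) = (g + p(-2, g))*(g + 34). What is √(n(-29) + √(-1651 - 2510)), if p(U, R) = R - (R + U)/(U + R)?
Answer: √(-295 + I*√4161) ≈ 1.8668 + 17.277*I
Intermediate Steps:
p(U, R) = -1 + R (p(U, R) = R - (R + U)/(R + U) = R - 1*1 = R - 1 = -1 + R)
n(g) = (-1 + 2*g)*(34 + g) (n(g) = (g + (-1 + g))*(g + 34) = (-1 + 2*g)*(34 + g))
√(n(-29) + √(-1651 - 2510)) = √((-34 + 2*(-29)² + 67*(-29)) + √(-1651 - 2510)) = √((-34 + 2*841 - 1943) + √(-4161)) = √((-34 + 1682 - 1943) + I*√4161) = √(-295 + I*√4161)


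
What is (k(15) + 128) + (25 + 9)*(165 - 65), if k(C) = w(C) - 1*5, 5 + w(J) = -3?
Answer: 3515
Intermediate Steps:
w(J) = -8 (w(J) = -5 - 3 = -8)
k(C) = -13 (k(C) = -8 - 1*5 = -8 - 5 = -13)
(k(15) + 128) + (25 + 9)*(165 - 65) = (-13 + 128) + (25 + 9)*(165 - 65) = 115 + 34*100 = 115 + 3400 = 3515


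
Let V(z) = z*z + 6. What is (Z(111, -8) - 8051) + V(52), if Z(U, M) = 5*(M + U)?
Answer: -4826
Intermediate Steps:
Z(U, M) = 5*M + 5*U
V(z) = 6 + z² (V(z) = z² + 6 = 6 + z²)
(Z(111, -8) - 8051) + V(52) = ((5*(-8) + 5*111) - 8051) + (6 + 52²) = ((-40 + 555) - 8051) + (6 + 2704) = (515 - 8051) + 2710 = -7536 + 2710 = -4826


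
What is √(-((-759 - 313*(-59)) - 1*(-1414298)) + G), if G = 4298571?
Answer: √2866565 ≈ 1693.1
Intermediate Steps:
√(-((-759 - 313*(-59)) - 1*(-1414298)) + G) = √(-((-759 - 313*(-59)) - 1*(-1414298)) + 4298571) = √(-((-759 + 18467) + 1414298) + 4298571) = √(-(17708 + 1414298) + 4298571) = √(-1*1432006 + 4298571) = √(-1432006 + 4298571) = √2866565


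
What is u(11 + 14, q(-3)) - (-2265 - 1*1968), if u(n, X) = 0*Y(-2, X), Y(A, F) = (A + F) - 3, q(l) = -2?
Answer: 4233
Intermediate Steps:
Y(A, F) = -3 + A + F
u(n, X) = 0 (u(n, X) = 0*(-3 - 2 + X) = 0*(-5 + X) = 0)
u(11 + 14, q(-3)) - (-2265 - 1*1968) = 0 - (-2265 - 1*1968) = 0 - (-2265 - 1968) = 0 - 1*(-4233) = 0 + 4233 = 4233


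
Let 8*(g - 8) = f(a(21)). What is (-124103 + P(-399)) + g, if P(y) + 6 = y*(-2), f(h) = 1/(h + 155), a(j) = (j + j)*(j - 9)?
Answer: -650053415/5272 ≈ -1.2330e+5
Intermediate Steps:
a(j) = 2*j*(-9 + j) (a(j) = (2*j)*(-9 + j) = 2*j*(-9 + j))
f(h) = 1/(155 + h)
g = 42177/5272 (g = 8 + 1/(8*(155 + 2*21*(-9 + 21))) = 8 + 1/(8*(155 + 2*21*12)) = 8 + 1/(8*(155 + 504)) = 8 + (⅛)/659 = 8 + (⅛)*(1/659) = 8 + 1/5272 = 42177/5272 ≈ 8.0002)
P(y) = -6 - 2*y (P(y) = -6 + y*(-2) = -6 - 2*y)
(-124103 + P(-399)) + g = (-124103 + (-6 - 2*(-399))) + 42177/5272 = (-124103 + (-6 + 798)) + 42177/5272 = (-124103 + 792) + 42177/5272 = -123311 + 42177/5272 = -650053415/5272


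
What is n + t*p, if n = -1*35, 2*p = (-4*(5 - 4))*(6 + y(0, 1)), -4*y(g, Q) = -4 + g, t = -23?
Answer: 287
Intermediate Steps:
y(g, Q) = 1 - g/4 (y(g, Q) = -(-4 + g)/4 = 1 - g/4)
p = -14 (p = ((-4*(5 - 4))*(6 + (1 - 1/4*0)))/2 = ((-4*1)*(6 + (1 + 0)))/2 = (-4*(6 + 1))/2 = (-4*7)/2 = (1/2)*(-28) = -14)
n = -35
n + t*p = -35 - 23*(-14) = -35 + 322 = 287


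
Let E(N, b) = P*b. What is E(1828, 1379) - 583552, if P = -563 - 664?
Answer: -2275585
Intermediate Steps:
P = -1227
E(N, b) = -1227*b
E(1828, 1379) - 583552 = -1227*1379 - 583552 = -1692033 - 583552 = -2275585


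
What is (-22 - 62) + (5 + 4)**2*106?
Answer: 8502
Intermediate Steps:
(-22 - 62) + (5 + 4)**2*106 = -84 + 9**2*106 = -84 + 81*106 = -84 + 8586 = 8502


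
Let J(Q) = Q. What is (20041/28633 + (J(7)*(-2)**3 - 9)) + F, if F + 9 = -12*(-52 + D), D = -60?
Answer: 36383951/28633 ≈ 1270.7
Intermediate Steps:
F = 1335 (F = -9 - 12*(-52 - 60) = -9 - 12*(-112) = -9 + 1344 = 1335)
(20041/28633 + (J(7)*(-2)**3 - 9)) + F = (20041/28633 + (7*(-2)**3 - 9)) + 1335 = (20041*(1/28633) + (7*(-8) - 9)) + 1335 = (20041/28633 + (-56 - 9)) + 1335 = (20041/28633 - 65) + 1335 = -1841104/28633 + 1335 = 36383951/28633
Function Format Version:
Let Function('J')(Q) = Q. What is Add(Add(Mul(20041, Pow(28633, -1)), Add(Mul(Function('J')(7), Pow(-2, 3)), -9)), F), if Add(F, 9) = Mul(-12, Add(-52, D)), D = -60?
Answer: Rational(36383951, 28633) ≈ 1270.7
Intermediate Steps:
F = 1335 (F = Add(-9, Mul(-12, Add(-52, -60))) = Add(-9, Mul(-12, -112)) = Add(-9, 1344) = 1335)
Add(Add(Mul(20041, Pow(28633, -1)), Add(Mul(Function('J')(7), Pow(-2, 3)), -9)), F) = Add(Add(Mul(20041, Pow(28633, -1)), Add(Mul(7, Pow(-2, 3)), -9)), 1335) = Add(Add(Mul(20041, Rational(1, 28633)), Add(Mul(7, -8), -9)), 1335) = Add(Add(Rational(20041, 28633), Add(-56, -9)), 1335) = Add(Add(Rational(20041, 28633), -65), 1335) = Add(Rational(-1841104, 28633), 1335) = Rational(36383951, 28633)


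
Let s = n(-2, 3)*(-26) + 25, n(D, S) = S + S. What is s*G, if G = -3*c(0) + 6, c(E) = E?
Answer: -786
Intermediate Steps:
n(D, S) = 2*S
G = 6 (G = -3*0 + 6 = 0 + 6 = 6)
s = -131 (s = (2*3)*(-26) + 25 = 6*(-26) + 25 = -156 + 25 = -131)
s*G = -131*6 = -786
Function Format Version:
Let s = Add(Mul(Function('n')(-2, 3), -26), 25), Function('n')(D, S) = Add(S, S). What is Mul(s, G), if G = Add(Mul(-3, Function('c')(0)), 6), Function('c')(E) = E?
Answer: -786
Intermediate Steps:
Function('n')(D, S) = Mul(2, S)
G = 6 (G = Add(Mul(-3, 0), 6) = Add(0, 6) = 6)
s = -131 (s = Add(Mul(Mul(2, 3), -26), 25) = Add(Mul(6, -26), 25) = Add(-156, 25) = -131)
Mul(s, G) = Mul(-131, 6) = -786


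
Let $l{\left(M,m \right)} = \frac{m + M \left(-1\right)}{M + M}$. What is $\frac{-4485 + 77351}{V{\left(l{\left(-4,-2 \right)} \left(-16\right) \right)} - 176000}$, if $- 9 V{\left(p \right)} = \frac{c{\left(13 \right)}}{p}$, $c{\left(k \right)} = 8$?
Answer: $- \frac{327897}{792001} \approx -0.41401$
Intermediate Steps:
$l{\left(M,m \right)} = \frac{m - M}{2 M}$
$V{\left(p \right)} = - \frac{8}{9 p}$ ($V{\left(p \right)} = - \frac{8 \frac{1}{p}}{9} = - \frac{8}{9 p}$)
$\frac{-4485 + 77351}{V{\left(l{\left(-4,-2 \right)} \left(-16\right) \right)} - 176000} = \frac{-4485 + 77351}{- \frac{8}{9 \frac{-2 - -4}{2 \left(-4\right)} \left(-16\right)} - 176000} = \frac{72866}{- \frac{8}{9 \cdot \frac{1}{2} \left(- \frac{1}{4}\right) \left(-2 + 4\right) \left(-16\right)} - 176000} = \frac{72866}{- \frac{8}{9 \cdot \frac{1}{2} \left(- \frac{1}{4}\right) 2 \left(-16\right)} - 176000} = \frac{72866}{- \frac{8}{9 \left(\left(- \frac{1}{4}\right) \left(-16\right)\right)} - 176000} = \frac{72866}{- \frac{8}{9 \cdot 4} - 176000} = \frac{72866}{\left(- \frac{8}{9}\right) \frac{1}{4} - 176000} = \frac{72866}{- \frac{2}{9} - 176000} = \frac{72866}{- \frac{1584002}{9}} = 72866 \left(- \frac{9}{1584002}\right) = - \frac{327897}{792001}$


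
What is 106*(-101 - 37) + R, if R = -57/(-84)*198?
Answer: -202911/14 ≈ -14494.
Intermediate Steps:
R = 1881/14 (R = -57*(-1/84)*198 = (19/28)*198 = 1881/14 ≈ 134.36)
106*(-101 - 37) + R = 106*(-101 - 37) + 1881/14 = 106*(-138) + 1881/14 = -14628 + 1881/14 = -202911/14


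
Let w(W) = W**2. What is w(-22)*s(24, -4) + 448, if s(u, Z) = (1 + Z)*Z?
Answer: 6256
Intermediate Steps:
s(u, Z) = Z*(1 + Z)
w(-22)*s(24, -4) + 448 = (-22)**2*(-4*(1 - 4)) + 448 = 484*(-4*(-3)) + 448 = 484*12 + 448 = 5808 + 448 = 6256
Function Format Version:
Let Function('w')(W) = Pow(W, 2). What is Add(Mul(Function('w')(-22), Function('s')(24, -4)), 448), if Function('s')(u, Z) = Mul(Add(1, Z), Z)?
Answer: 6256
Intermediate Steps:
Function('s')(u, Z) = Mul(Z, Add(1, Z))
Add(Mul(Function('w')(-22), Function('s')(24, -4)), 448) = Add(Mul(Pow(-22, 2), Mul(-4, Add(1, -4))), 448) = Add(Mul(484, Mul(-4, -3)), 448) = Add(Mul(484, 12), 448) = Add(5808, 448) = 6256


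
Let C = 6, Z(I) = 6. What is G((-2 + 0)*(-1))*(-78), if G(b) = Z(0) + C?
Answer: -936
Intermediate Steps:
G(b) = 12 (G(b) = 6 + 6 = 12)
G((-2 + 0)*(-1))*(-78) = 12*(-78) = -936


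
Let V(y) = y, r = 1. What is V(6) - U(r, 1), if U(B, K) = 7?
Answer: -1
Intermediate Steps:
V(6) - U(r, 1) = 6 - 1*7 = 6 - 7 = -1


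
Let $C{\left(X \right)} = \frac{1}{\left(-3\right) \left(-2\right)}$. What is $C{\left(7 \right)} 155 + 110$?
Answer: $\frac{815}{6} \approx 135.83$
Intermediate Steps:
$C{\left(X \right)} = \frac{1}{6}$
$C{\left(7 \right)} 155 + 110 = \frac{1}{6} \cdot 155 + 110 = \frac{155}{6} + 110 = \frac{815}{6}$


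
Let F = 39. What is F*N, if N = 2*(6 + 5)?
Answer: 858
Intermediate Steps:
N = 22 (N = 2*11 = 22)
F*N = 39*22 = 858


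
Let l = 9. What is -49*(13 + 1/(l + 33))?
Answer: -3829/6 ≈ -638.17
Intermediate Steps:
-49*(13 + 1/(l + 33)) = -49*(13 + 1/(9 + 33)) = -49*(13 + 1/42) = -49*547/42 = -3829/6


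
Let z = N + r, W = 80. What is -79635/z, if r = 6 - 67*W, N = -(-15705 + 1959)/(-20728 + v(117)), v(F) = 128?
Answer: 820240500/55153073 ≈ 14.872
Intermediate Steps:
N = -6873/10300 (N = -(-15705 + 1959)/(-20728 + 128) = -(-13746)/(-20600) = -(-13746)*(-1)/20600 = -1*6873/10300 = -6873/10300 ≈ -0.66728)
r = -5354 (r = 6 - 67*80 = 6 - 5360 = -5354)
z = -55153073/10300 (z = -6873/10300 - 5354 = -55153073/10300 ≈ -5354.7)
-79635/z = -79635/(-55153073/10300) = -79635*(-10300/55153073) = 820240500/55153073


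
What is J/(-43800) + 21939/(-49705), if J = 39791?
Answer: -587747971/435415800 ≈ -1.3499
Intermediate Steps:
J/(-43800) + 21939/(-49705) = 39791/(-43800) + 21939/(-49705) = 39791*(-1/43800) + 21939*(-1/49705) = -39791/43800 - 21939/49705 = -587747971/435415800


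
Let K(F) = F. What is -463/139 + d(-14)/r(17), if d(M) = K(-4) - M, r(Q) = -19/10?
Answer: -22697/2641 ≈ -8.5941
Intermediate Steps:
r(Q) = -19/10 (r(Q) = -19*1/10 = -19/10)
d(M) = -4 - M
-463/139 + d(-14)/r(17) = -463/139 + (-4 - 1*(-14))/(-19/10) = -463*1/139 + (-4 + 14)*(-10/19) = -463/139 + 10*(-10/19) = -463/139 - 100/19 = -22697/2641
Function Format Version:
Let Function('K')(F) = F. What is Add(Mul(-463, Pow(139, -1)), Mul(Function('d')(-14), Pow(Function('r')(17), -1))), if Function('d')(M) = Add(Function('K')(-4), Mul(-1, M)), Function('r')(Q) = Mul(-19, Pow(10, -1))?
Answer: Rational(-22697, 2641) ≈ -8.5941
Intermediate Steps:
Function('r')(Q) = Rational(-19, 10) (Function('r')(Q) = Mul(-19, Rational(1, 10)) = Rational(-19, 10))
Function('d')(M) = Add(-4, Mul(-1, M))
Add(Mul(-463, Pow(139, -1)), Mul(Function('d')(-14), Pow(Function('r')(17), -1))) = Add(Mul(-463, Pow(139, -1)), Mul(Add(-4, Mul(-1, -14)), Pow(Rational(-19, 10), -1))) = Add(Mul(-463, Rational(1, 139)), Mul(Add(-4, 14), Rational(-10, 19))) = Add(Rational(-463, 139), Mul(10, Rational(-10, 19))) = Add(Rational(-463, 139), Rational(-100, 19)) = Rational(-22697, 2641)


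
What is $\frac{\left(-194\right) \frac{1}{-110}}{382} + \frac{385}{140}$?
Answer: $\frac{115749}{42020} \approx 2.7546$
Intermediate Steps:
$\frac{\left(-194\right) \frac{1}{-110}}{382} + \frac{385}{140} = \left(-194\right) \left(- \frac{1}{110}\right) \frac{1}{382} + 385 \cdot \frac{1}{140} = \frac{97}{55} \cdot \frac{1}{382} + \frac{11}{4} = \frac{97}{21010} + \frac{11}{4} = \frac{115749}{42020}$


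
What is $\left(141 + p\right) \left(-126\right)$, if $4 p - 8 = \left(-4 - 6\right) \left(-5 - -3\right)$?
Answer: $-18648$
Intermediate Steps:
$p = 7$ ($p = 2 + \frac{\left(-4 - 6\right) \left(-5 - -3\right)}{4} = 2 + \frac{\left(-10\right) \left(-5 + 3\right)}{4} = 2 + \frac{\left(-10\right) \left(-2\right)}{4} = 2 + \frac{1}{4} \cdot 20 = 2 + 5 = 7$)
$\left(141 + p\right) \left(-126\right) = \left(141 + 7\right) \left(-126\right) = 148 \left(-126\right) = -18648$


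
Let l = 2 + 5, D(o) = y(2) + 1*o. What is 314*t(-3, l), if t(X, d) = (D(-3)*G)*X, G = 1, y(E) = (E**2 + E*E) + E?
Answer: -6594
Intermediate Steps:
y(E) = E + 2*E**2 (y(E) = (E**2 + E**2) + E = 2*E**2 + E = E + 2*E**2)
D(o) = 10 + o (D(o) = 2*(1 + 2*2) + 1*o = 2*(1 + 4) + o = 2*5 + o = 10 + o)
l = 7
t(X, d) = 7*X (t(X, d) = ((10 - 3)*1)*X = (7*1)*X = 7*X)
314*t(-3, l) = 314*(7*(-3)) = 314*(-21) = -6594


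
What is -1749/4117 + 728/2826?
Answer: -972749/5817321 ≈ -0.16722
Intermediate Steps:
-1749/4117 + 728/2826 = -1749*1/4117 + 728*(1/2826) = -1749/4117 + 364/1413 = -972749/5817321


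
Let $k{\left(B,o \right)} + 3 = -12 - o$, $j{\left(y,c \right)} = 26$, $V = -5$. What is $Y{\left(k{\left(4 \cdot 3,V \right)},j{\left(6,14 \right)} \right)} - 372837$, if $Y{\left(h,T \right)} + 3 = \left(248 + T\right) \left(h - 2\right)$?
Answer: $-376128$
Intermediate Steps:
$k{\left(B,o \right)} = -15 - o$ ($k{\left(B,o \right)} = -3 - \left(12 + o\right) = -15 - o$)
$Y{\left(h,T \right)} = -3 + \left(-2 + h\right) \left(248 + T\right)$ ($Y{\left(h,T \right)} = -3 + \left(248 + T\right) \left(h - 2\right) = -3 + \left(248 + T\right) \left(-2 + h\right) = -3 + \left(-2 + h\right) \left(248 + T\right)$)
$Y{\left(k{\left(4 \cdot 3,V \right)},j{\left(6,14 \right)} \right)} - 372837 = \left(-499 - 52 + 248 \left(-15 - -5\right) + 26 \left(-15 - -5\right)\right) - 372837 = \left(-499 - 52 + 248 \left(-15 + 5\right) + 26 \left(-15 + 5\right)\right) - 372837 = \left(-499 - 52 + 248 \left(-10\right) + 26 \left(-10\right)\right) - 372837 = \left(-499 - 52 - 2480 - 260\right) - 372837 = -3291 - 372837 = -376128$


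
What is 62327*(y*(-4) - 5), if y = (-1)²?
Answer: -560943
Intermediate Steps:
y = 1
62327*(y*(-4) - 5) = 62327*(1*(-4) - 5) = 62327*(-4 - 5) = 62327*(-9) = -560943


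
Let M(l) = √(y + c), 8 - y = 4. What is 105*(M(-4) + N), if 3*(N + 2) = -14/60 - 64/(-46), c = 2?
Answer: -23387/138 + 105*√6 ≈ 87.725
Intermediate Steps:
y = 4 (y = 8 - 1*4 = 8 - 4 = 4)
M(l) = √6 (M(l) = √(4 + 2) = √6)
N = -3341/2070 (N = -2 + (-14/60 - 64/(-46))/3 = -2 + (-14*1/60 - 64*(-1/46))/3 = -2 + (-7/30 + 32/23)/3 = -2 + (⅓)*(799/690) = -2 + 799/2070 = -3341/2070 ≈ -1.6140)
105*(M(-4) + N) = 105*(√6 - 3341/2070) = 105*(-3341/2070 + √6) = -23387/138 + 105*√6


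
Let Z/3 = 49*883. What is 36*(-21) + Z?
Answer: 129045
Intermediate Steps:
Z = 129801 (Z = 3*(49*883) = 3*43267 = 129801)
36*(-21) + Z = 36*(-21) + 129801 = -756 + 129801 = 129045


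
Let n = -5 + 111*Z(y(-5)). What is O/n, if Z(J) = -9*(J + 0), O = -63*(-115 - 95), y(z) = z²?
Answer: -1323/2498 ≈ -0.52962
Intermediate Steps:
O = 13230 (O = -63*(-210) = 13230)
Z(J) = -9*J
n = -24980 (n = -5 + 111*(-9*(-5)²) = -5 + 111*(-9*25) = -5 + 111*(-225) = -5 - 24975 = -24980)
O/n = 13230/(-24980) = 13230*(-1/24980) = -1323/2498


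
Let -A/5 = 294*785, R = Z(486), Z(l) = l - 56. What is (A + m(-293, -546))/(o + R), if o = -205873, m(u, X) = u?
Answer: 1154243/205443 ≈ 5.6183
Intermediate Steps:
Z(l) = -56 + l
R = 430 (R = -56 + 486 = 430)
A = -1153950 (A = -1470*785 = -5*230790 = -1153950)
(A + m(-293, -546))/(o + R) = (-1153950 - 293)/(-205873 + 430) = -1154243/(-205443) = -1154243*(-1/205443) = 1154243/205443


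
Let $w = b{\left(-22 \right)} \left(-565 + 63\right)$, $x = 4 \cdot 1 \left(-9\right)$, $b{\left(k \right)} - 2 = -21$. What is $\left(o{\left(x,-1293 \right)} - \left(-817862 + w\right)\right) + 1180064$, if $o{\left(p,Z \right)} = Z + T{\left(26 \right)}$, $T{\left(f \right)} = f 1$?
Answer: $1987121$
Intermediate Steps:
$b{\left(k \right)} = -19$ ($b{\left(k \right)} = 2 - 21 = -19$)
$T{\left(f \right)} = f$
$x = -36$ ($x = 4 \left(-9\right) = -36$)
$w = 9538$ ($w = - 19 \left(-565 + 63\right) = \left(-19\right) \left(-502\right) = 9538$)
$o{\left(p,Z \right)} = 26 + Z$ ($o{\left(p,Z \right)} = Z + 26 = 26 + Z$)
$\left(o{\left(x,-1293 \right)} - \left(-817862 + w\right)\right) + 1180064 = \left(\left(26 - 1293\right) + \left(817862 - 9538\right)\right) + 1180064 = \left(-1267 + \left(817862 - 9538\right)\right) + 1180064 = \left(-1267 + 808324\right) + 1180064 = 807057 + 1180064 = 1987121$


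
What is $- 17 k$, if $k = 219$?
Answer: $-3723$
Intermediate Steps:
$- 17 k = \left(-17\right) 219 = -3723$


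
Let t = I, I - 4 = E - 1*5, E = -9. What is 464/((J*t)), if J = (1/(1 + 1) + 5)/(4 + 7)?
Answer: -464/5 ≈ -92.800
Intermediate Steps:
J = 1/2 (J = (1/2 + 5)/11 = (1/2 + 5)*(1/11) = (11/2)*(1/11) = 1/2 ≈ 0.50000)
I = -10 (I = 4 + (-9 - 1*5) = 4 + (-9 - 5) = 4 - 14 = -10)
t = -10
464/((J*t)) = 464/(((1/2)*(-10))) = 464/(-5) = 464*(-1/5) = -464/5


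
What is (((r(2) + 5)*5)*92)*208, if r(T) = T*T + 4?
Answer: 1243840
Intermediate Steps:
r(T) = 4 + T² (r(T) = T² + 4 = 4 + T²)
(((r(2) + 5)*5)*92)*208 = ((((4 + 2²) + 5)*5)*92)*208 = ((((4 + 4) + 5)*5)*92)*208 = (((8 + 5)*5)*92)*208 = ((13*5)*92)*208 = (65*92)*208 = 5980*208 = 1243840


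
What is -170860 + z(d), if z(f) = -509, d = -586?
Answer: -171369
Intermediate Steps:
-170860 + z(d) = -170860 - 509 = -171369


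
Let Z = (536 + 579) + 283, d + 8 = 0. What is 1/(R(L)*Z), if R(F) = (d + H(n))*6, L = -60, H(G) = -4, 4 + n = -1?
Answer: -1/100656 ≈ -9.9348e-6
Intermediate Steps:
n = -5 (n = -4 - 1 = -5)
d = -8 (d = -8 + 0 = -8)
R(F) = -72 (R(F) = (-8 - 4)*6 = -12*6 = -72)
Z = 1398 (Z = 1115 + 283 = 1398)
1/(R(L)*Z) = 1/(-72*1398) = 1/(-100656) = -1/100656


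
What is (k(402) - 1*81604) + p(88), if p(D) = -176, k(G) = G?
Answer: -81378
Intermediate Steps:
(k(402) - 1*81604) + p(88) = (402 - 1*81604) - 176 = (402 - 81604) - 176 = -81202 - 176 = -81378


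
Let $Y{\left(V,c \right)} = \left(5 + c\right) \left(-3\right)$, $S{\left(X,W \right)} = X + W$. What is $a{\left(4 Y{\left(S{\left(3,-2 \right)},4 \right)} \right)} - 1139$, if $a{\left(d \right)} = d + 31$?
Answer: $-1216$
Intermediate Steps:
$S{\left(X,W \right)} = W + X$
$Y{\left(V,c \right)} = -15 - 3 c$
$a{\left(d \right)} = 31 + d$
$a{\left(4 Y{\left(S{\left(3,-2 \right)},4 \right)} \right)} - 1139 = \left(31 + 4 \left(-15 - 12\right)\right) - 1139 = \left(31 + 4 \left(-27\right)\right) - 1139 = \left(31 - 108\right) - 1139 = -77 - 1139 = -1216$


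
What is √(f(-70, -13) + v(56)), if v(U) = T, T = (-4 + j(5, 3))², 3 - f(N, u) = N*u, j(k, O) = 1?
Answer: I*√898 ≈ 29.967*I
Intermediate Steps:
f(N, u) = 3 - N*u
T = 9 (T = (-4 + 1)² = (-3)² = 9)
v(U) = 9
√(f(-70, -13) + v(56)) = √((3 - 1*(-70)*(-13)) + 9) = √((3 - 910) + 9) = √(-907 + 9) = √(-898) = I*√898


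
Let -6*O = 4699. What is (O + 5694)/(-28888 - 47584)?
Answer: -29465/458832 ≈ -0.064217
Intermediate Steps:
O = -4699/6 (O = -⅙*4699 = -4699/6 ≈ -783.17)
(O + 5694)/(-28888 - 47584) = (-4699/6 + 5694)/(-28888 - 47584) = (29465/6)/(-76472) = (29465/6)*(-1/76472) = -29465/458832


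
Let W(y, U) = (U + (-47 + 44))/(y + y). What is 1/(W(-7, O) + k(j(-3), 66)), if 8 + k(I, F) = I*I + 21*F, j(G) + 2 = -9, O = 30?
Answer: 14/20959 ≈ 0.00066797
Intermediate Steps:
j(G) = -11 (j(G) = -2 - 9 = -11)
W(y, U) = (-3 + U)/(2*y) (W(y, U) = (U - 3)/((2*y)) = (-3 + U)*(1/(2*y)) = (-3 + U)/(2*y))
k(I, F) = -8 + I² + 21*F (k(I, F) = -8 + (I*I + 21*F) = -8 + (I² + 21*F) = -8 + I² + 21*F)
1/(W(-7, O) + k(j(-3), 66)) = 1/((½)*(-3 + 30)/(-7) + (-8 + (-11)² + 21*66)) = 1/((½)*(-⅐)*27 + (-8 + 121 + 1386)) = 1/(-27/14 + 1499) = 1/(20959/14) = 14/20959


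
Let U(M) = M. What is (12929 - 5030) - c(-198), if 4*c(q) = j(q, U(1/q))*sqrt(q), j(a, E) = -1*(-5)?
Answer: 7899 - 15*I*sqrt(22)/4 ≈ 7899.0 - 17.589*I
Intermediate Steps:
j(a, E) = 5
c(q) = 5*sqrt(q)/4 (c(q) = (5*sqrt(q))/4 = 5*sqrt(q)/4)
(12929 - 5030) - c(-198) = (12929 - 5030) - 5*sqrt(-198)/4 = 7899 - 5*3*I*sqrt(22)/4 = 7899 - 15*I*sqrt(22)/4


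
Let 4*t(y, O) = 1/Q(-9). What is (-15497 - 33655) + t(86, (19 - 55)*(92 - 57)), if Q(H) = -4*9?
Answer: -7077889/144 ≈ -49152.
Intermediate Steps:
Q(H) = -36
t(y, O) = -1/144 (t(y, O) = (1/4)/(-36) = (1/4)*(-1/36) = -1/144)
(-15497 - 33655) + t(86, (19 - 55)*(92 - 57)) = (-15497 - 33655) - 1/144 = -49152 - 1/144 = -7077889/144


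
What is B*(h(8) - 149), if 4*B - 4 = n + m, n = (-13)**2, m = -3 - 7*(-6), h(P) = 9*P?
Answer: -4081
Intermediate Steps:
m = 39 (m = -3 + 42 = 39)
n = 169
B = 53 (B = 1 + (169 + 39)/4 = 1 + (1/4)*208 = 1 + 52 = 53)
B*(h(8) - 149) = 53*(9*8 - 149) = 53*(72 - 149) = 53*(-77) = -4081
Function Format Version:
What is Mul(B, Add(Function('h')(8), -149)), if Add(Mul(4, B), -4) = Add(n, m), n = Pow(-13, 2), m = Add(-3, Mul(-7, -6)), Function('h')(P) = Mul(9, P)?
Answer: -4081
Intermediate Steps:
m = 39 (m = Add(-3, 42) = 39)
n = 169
B = 53 (B = Add(1, Mul(Rational(1, 4), Add(169, 39))) = Add(1, Mul(Rational(1, 4), 208)) = Add(1, 52) = 53)
Mul(B, Add(Function('h')(8), -149)) = Mul(53, Add(Mul(9, 8), -149)) = Mul(53, Add(72, -149)) = Mul(53, -77) = -4081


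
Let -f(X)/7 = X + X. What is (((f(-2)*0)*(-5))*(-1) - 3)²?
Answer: 9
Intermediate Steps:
f(X) = -14*X (f(X) = -7*(X + X) = -14*X)
(((f(-2)*0)*(-5))*(-1) - 3)² = (((-14*(-2)*0)*(-5))*(-1) - 3)² = (((28*0)*(-5))*(-1) - 3)² = ((0*(-5))*(-1) - 3)² = (0*(-1) - 3)² = (0 - 3)² = (-3)² = 9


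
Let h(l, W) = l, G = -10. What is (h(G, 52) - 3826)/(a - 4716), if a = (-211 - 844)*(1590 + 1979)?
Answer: 548/538573 ≈ 0.0010175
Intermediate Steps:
a = -3765295 (a = -1055*3569 = -3765295)
(h(G, 52) - 3826)/(a - 4716) = (-10 - 3826)/(-3765295 - 4716) = -3836/(-3770011) = -3836*(-1/3770011) = 548/538573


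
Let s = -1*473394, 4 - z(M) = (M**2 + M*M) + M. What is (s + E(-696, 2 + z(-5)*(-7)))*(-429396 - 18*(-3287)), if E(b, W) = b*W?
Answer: 249734203740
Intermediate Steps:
z(M) = 4 - M - 2*M**2 (z(M) = 4 - ((M**2 + M*M) + M) = 4 - ((M**2 + M**2) + M) = 4 - (2*M**2 + M) = 4 - (M + 2*M**2) = 4 + (-M - 2*M**2) = 4 - M - 2*M**2)
E(b, W) = W*b
s = -473394
(s + E(-696, 2 + z(-5)*(-7)))*(-429396 - 18*(-3287)) = (-473394 + (2 + (4 - 1*(-5) - 2*(-5)**2)*(-7))*(-696))*(-429396 - 18*(-3287)) = (-473394 + (2 + (4 + 5 - 2*25)*(-7))*(-696))*(-429396 + 59166) = (-473394 + (2 + (4 + 5 - 50)*(-7))*(-696))*(-370230) = (-473394 + (2 - 41*(-7))*(-696))*(-370230) = (-473394 + (2 + 287)*(-696))*(-370230) = (-473394 + 289*(-696))*(-370230) = (-473394 - 201144)*(-370230) = -674538*(-370230) = 249734203740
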